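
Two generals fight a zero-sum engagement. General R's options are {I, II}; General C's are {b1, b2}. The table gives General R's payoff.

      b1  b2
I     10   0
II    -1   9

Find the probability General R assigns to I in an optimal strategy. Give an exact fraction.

Row minima: I → 0, II → -1; maximin = 0.
Column maxima: b1 → 10, b2 → 9; minimax = 9.
0 ≠ 9, so there is no saddle point; optimal play is mixed.
Let General R play I with probability p. Expected payoff against b1: 10p + (-1)(1−p) = 11p − 1; against b2: 0p + 9(1−p) = −9p + 9.
Setting these equal: 11p − 1 = −9p + 9 ⇒ 20p = 10 ⇒ p = 1/2, and the value is (11)·(1/2) − 1 = 9/2.
For General C: with q = P(b1), equating I's and II's payoffs gives 10q = −10q + 9 ⇒ q = 9/20.

1/2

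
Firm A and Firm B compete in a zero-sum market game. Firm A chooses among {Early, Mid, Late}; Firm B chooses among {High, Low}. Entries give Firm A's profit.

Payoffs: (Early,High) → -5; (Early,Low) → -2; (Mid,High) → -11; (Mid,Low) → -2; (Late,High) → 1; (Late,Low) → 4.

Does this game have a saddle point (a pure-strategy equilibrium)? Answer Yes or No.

Row minima: Early → -5, Mid → -11, Late → 1; maximin = 1.
Column maxima: High → 1, Low → 4; minimax = 1.
maximin = minimax = 1, so a saddle point exists.

Yes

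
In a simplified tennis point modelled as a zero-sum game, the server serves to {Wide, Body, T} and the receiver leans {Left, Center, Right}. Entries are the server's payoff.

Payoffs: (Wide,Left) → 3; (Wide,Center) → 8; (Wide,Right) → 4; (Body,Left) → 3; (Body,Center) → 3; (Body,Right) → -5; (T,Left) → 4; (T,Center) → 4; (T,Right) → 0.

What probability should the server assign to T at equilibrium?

Row minima: Wide → 3, Body → -5, T → 0; maximin = 3.
Column maxima: Left → 4, Center → 8, Right → 4; minimax = 4.
3 ≠ 4, so there is no saddle point; optimal play is mixed.
Body is strictly dominated by T, so the server never plays it.
Center is strictly dominated by Right (it gives the server strictly more in every row), so the receiver never plays it.
On the remaining 2×2 (Wide, T vs Left, Right):
Let the server play Wide with probability p. Expected payoff against Left: 3p + 4(1−p) = −p + 4; against Right: 4p + 0(1−p) = 4p.
Setting these equal: −p + 4 = 4p ⇒ −5p = -4 ⇒ p = 4/5, and the value is (-1)·(4/5) + 4 = 16/5.
For the receiver: with q = P(Left), equating Wide's and T's payoffs gives −q + 4 = 4q ⇒ q = 4/5.

1/5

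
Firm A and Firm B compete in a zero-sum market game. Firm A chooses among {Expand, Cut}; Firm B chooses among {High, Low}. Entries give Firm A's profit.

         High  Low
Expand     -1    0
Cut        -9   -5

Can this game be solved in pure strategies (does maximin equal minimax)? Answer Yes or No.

Row minima: Expand → -1, Cut → -9; maximin = -1.
Column maxima: High → -1, Low → 0; minimax = -1.
maximin = minimax = -1, so a saddle point exists.

Yes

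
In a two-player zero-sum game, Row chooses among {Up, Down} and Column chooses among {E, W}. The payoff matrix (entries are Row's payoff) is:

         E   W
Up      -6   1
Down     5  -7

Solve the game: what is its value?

Row minima: Up → -6, Down → -7; maximin = -6.
Column maxima: E → 5, W → 1; minimax = 1.
-6 ≠ 1, so there is no saddle point; optimal play is mixed.
Let Row play Up with probability p. Expected payoff against E: (-6)p + 5(1−p) = −11p + 5; against W: 1p + (-7)(1−p) = 8p − 7.
Setting these equal: −11p + 5 = 8p − 7 ⇒ −19p = -12 ⇒ p = 12/19, and the value is (-11)·(12/19) + 5 = -37/19.
For Column: with q = P(E), equating Up's and Down's payoffs gives −7q + 1 = 12q − 7 ⇒ q = 8/19.

-37/19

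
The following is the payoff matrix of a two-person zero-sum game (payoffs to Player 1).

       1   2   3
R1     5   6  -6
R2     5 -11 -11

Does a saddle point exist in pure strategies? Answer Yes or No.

Yes

Row minima: R1 → -6, R2 → -11; maximin = -6.
Column maxima: 1 → 5, 2 → 6, 3 → -6; minimax = -6.
maximin = minimax = -6, so a saddle point exists.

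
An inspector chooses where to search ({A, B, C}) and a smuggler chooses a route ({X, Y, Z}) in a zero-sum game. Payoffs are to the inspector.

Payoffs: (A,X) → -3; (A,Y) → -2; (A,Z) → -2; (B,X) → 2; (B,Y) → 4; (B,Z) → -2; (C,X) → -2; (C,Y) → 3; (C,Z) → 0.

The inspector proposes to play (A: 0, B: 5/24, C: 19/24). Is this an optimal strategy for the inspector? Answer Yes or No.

No

Against X this mix gives (5/24)·2 + (19/24)·(-2) = -7/6.
Against Y this mix gives (5/24)·4 + (19/24)·3 = 77/24.
Against Z this mix gives (5/24)·(-2) + (19/24)·0 = -5/12.
The smuggler will play X, holding the inspector to -7/6. Shifting weight toward the row that does better against X would raise this floor (the equalizing mix achieves -2/3 against both X and Z), so the proposed strategy is not optimal.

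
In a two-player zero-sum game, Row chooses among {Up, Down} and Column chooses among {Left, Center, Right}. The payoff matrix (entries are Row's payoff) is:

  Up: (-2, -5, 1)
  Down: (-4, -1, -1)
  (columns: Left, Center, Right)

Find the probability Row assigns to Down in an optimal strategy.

1/2

Row minima: Up → -5, Down → -4; maximin = -4.
Column maxima: Left → -2, Center → -1, Right → 1; minimax = -2.
-4 ≠ -2, so there is no saddle point; optimal play is mixed.
Right is strictly dominated by Left (it gives Row strictly more in every row), so Column never plays it.
On the remaining 2×2 (Up, Down vs Left, Center):
Let Row play Up with probability p. Expected payoff against Left: (-2)p + (-4)(1−p) = 2p − 4; against Center: (-5)p + (-1)(1−p) = −4p − 1.
Setting these equal: 2p − 4 = −4p − 1 ⇒ 6p = 3 ⇒ p = 1/2, and the value is (2)·(1/2) − 4 = -3.
For Column: with q = P(Left), equating Up's and Down's payoffs gives 3q − 5 = −3q − 1 ⇒ q = 2/3.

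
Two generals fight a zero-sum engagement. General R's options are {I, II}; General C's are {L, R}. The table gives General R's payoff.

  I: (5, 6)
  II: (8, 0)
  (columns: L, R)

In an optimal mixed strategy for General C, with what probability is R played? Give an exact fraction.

Row minima: I → 5, II → 0; maximin = 5.
Column maxima: L → 8, R → 6; minimax = 6.
5 ≠ 6, so there is no saddle point; optimal play is mixed.
Let General R play I with probability p. Expected payoff against L: 5p + 8(1−p) = −3p + 8; against R: 6p + 0(1−p) = 6p.
Setting these equal: −3p + 8 = 6p ⇒ −9p = -8 ⇒ p = 8/9, and the value is (-3)·(8/9) + 8 = 16/3.
For General C: with q = P(L), equating I's and II's payoffs gives −q + 6 = 8q ⇒ q = 2/3.

1/3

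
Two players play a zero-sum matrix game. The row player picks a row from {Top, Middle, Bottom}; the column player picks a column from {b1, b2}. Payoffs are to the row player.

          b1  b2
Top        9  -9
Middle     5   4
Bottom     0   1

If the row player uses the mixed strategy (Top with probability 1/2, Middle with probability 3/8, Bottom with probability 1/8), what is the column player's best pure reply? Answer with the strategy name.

b2

If the column player plays b1, the row player's expected payoff is (1/2)·9 + (3/8)·5 + (1/8)·0 = 51/8.
If the column player plays b2, the row player's expected payoff is (1/2)·(-9) + (3/8)·4 + (1/8)·1 = -23/8.
The column player minimizes the row player's payoff; the smallest is -23/8, so the best response is b2.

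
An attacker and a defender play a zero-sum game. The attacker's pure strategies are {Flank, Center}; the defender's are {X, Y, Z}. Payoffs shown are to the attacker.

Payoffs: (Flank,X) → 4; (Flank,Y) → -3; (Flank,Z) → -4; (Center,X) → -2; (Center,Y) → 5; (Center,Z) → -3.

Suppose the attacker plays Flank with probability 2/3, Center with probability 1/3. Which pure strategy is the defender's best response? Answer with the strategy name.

Z

If the defender plays X, the attacker's expected payoff is (2/3)·4 + (1/3)·(-2) = 2.
If the defender plays Y, the attacker's expected payoff is (2/3)·(-3) + (1/3)·5 = -1/3.
If the defender plays Z, the attacker's expected payoff is (2/3)·(-4) + (1/3)·(-3) = -11/3.
The defender minimizes the attacker's payoff; the smallest is -11/3, so the best response is Z.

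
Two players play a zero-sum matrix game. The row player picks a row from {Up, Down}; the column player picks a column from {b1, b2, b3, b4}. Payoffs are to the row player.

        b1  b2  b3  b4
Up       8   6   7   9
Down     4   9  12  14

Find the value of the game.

48/7

Row minima: Up → 6, Down → 4; maximin = 6.
Column maxima: b1 → 8, b2 → 9, b3 → 12, b4 → 14; minimax = 8.
6 ≠ 8, so there is no saddle point; optimal play is mixed.
b3 is strictly dominated by b2 (it gives the row player strictly more in every row), so the column player never plays it.
b4 is strictly dominated by b1 (it gives the row player strictly more in every row), so the column player never plays it.
On the remaining 2×2 (Up, Down vs b1, b2):
Let the row player play Up with probability p. Expected payoff against b1: 8p + 4(1−p) = 4p + 4; against b2: 6p + 9(1−p) = −3p + 9.
Setting these equal: 4p + 4 = −3p + 9 ⇒ 7p = 5 ⇒ p = 5/7, and the value is (4)·(5/7) + 4 = 48/7.
For the column player: with q = P(b1), equating Up's and Down's payoffs gives 2q + 6 = −5q + 9 ⇒ q = 3/7.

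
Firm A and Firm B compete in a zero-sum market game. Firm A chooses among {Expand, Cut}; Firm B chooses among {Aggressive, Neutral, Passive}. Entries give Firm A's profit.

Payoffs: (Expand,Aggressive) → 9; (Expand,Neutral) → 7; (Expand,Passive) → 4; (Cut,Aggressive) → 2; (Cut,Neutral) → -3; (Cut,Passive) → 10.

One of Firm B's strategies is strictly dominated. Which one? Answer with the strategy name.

Neutral holds Firm A's payoff strictly below Aggressive in every row: 7 < 9, -3 < 2.
So Aggressive is strictly dominated for Firm B.

Aggressive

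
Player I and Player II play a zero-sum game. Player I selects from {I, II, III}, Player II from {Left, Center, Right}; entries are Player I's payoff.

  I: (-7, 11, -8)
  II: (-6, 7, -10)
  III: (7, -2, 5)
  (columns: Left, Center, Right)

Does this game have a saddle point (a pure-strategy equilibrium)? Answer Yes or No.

No

Row minima: I → -8, II → -10, III → -2; maximin = -2.
Column maxima: Left → 7, Center → 11, Right → 5; minimax = 5.
-2 ≠ 5, so no pure-strategy equilibrium exists.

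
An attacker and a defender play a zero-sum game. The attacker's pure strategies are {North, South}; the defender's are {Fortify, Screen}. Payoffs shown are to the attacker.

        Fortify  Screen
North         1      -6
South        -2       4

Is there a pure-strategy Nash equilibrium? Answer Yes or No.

No

Row minima: North → -6, South → -2; maximin = -2.
Column maxima: Fortify → 1, Screen → 4; minimax = 1.
-2 ≠ 1, so no pure-strategy equilibrium exists.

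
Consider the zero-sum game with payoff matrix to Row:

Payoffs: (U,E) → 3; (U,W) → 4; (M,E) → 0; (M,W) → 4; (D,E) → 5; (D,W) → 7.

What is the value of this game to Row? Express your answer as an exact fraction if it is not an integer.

5

Row minima: U → 3, M → 0, D → 5; maximin = 5.
Column maxima: E → 5, W → 7; minimax = 5.
Since maximin = minimax = 5, there is a saddle point and the value is 5.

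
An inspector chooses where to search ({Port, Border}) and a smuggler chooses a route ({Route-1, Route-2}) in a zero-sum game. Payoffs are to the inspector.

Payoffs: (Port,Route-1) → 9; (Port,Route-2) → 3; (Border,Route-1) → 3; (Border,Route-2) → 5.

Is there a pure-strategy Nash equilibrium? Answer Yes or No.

No

Row minima: Port → 3, Border → 3; maximin = 3.
Column maxima: Route-1 → 9, Route-2 → 5; minimax = 5.
3 ≠ 5, so no pure-strategy equilibrium exists.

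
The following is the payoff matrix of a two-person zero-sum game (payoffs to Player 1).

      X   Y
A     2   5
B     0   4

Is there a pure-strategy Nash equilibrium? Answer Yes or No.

Row minima: A → 2, B → 0; maximin = 2.
Column maxima: X → 2, Y → 5; minimax = 2.
maximin = minimax = 2, so a saddle point exists.

Yes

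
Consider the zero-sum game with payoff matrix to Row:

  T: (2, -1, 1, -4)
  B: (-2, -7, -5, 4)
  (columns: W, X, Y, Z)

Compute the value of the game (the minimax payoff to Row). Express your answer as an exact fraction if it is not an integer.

-16/7

Row minima: T → -4, B → -7; maximin = -4.
Column maxima: W → 2, X → -1, Y → 1, Z → 4; minimax = -1.
-4 ≠ -1, so there is no saddle point; optimal play is mixed.
W is strictly dominated by X (it gives Row strictly more in every row), so Column never plays it.
Y is strictly dominated by X (it gives Row strictly more in every row), so Column never plays it.
On the remaining 2×2 (T, B vs X, Z):
Let Row play T with probability p. Expected payoff against X: (-1)p + (-7)(1−p) = 6p − 7; against Z: (-4)p + 4(1−p) = −8p + 4.
Setting these equal: 6p − 7 = −8p + 4 ⇒ 14p = 11 ⇒ p = 11/14, and the value is (6)·(11/14) − 7 = -16/7.
For Column: with q = P(X), equating T's and B's payoffs gives 3q − 4 = −11q + 4 ⇒ q = 4/7.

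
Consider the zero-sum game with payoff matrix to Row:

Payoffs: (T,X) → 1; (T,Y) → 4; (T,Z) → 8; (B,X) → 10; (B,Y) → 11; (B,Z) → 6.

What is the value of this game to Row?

Row minima: T → 1, B → 6; maximin = 6.
Column maxima: X → 10, Y → 11, Z → 8; minimax = 8.
6 ≠ 8, so there is no saddle point; optimal play is mixed.
Y is strictly dominated by X (it gives Row strictly more in every row), so Column never plays it.
On the remaining 2×2 (T, B vs X, Z):
Let Row play T with probability p. Expected payoff against X: 1p + 10(1−p) = −9p + 10; against Z: 8p + 6(1−p) = 2p + 6.
Setting these equal: −9p + 10 = 2p + 6 ⇒ −11p = -4 ⇒ p = 4/11, and the value is (-9)·(4/11) + 10 = 74/11.
For Column: with q = P(X), equating T's and B's payoffs gives −7q + 8 = 4q + 6 ⇒ q = 2/11.

74/11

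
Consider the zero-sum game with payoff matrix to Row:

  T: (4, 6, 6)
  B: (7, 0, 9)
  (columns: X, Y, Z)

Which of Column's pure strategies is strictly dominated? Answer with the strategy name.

Z

X holds Row's payoff strictly below Z in every row: 4 < 6, 7 < 9.
So Z is strictly dominated for Column.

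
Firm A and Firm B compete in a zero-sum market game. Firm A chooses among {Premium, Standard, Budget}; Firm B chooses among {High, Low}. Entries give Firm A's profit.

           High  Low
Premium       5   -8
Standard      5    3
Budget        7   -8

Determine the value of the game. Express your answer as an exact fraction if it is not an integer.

Row minima: Premium → -8, Standard → 3, Budget → -8; maximin = 3.
Column maxima: High → 7, Low → 3; minimax = 3.
Since maximin = minimax = 3, there is a saddle point and the value is 3.

3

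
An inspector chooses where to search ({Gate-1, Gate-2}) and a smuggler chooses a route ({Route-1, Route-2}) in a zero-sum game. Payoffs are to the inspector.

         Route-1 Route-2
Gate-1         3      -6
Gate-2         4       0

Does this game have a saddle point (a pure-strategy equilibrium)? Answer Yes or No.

Yes

Row minima: Gate-1 → -6, Gate-2 → 0; maximin = 0.
Column maxima: Route-1 → 4, Route-2 → 0; minimax = 0.
maximin = minimax = 0, so a saddle point exists.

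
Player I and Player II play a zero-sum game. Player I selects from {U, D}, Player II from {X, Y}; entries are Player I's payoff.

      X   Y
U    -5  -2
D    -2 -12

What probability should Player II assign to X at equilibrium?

Row minima: U → -5, D → -12; maximin = -5.
Column maxima: X → -2, Y → -2; minimax = -2.
-5 ≠ -2, so there is no saddle point; optimal play is mixed.
Let Player I play U with probability p. Expected payoff against X: (-5)p + (-2)(1−p) = −3p − 2; against Y: (-2)p + (-12)(1−p) = 10p − 12.
Setting these equal: −3p − 2 = 10p − 12 ⇒ −13p = -10 ⇒ p = 10/13, and the value is (-3)·(10/13) − 2 = -56/13.
For Player II: with q = P(X), equating U's and D's payoffs gives −3q − 2 = 10q − 12 ⇒ q = 10/13.

10/13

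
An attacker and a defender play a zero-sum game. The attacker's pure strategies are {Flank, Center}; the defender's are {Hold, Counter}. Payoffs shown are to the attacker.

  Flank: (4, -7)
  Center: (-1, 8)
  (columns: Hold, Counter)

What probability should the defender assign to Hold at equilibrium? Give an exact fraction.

Row minima: Flank → -7, Center → -1; maximin = -1.
Column maxima: Hold → 4, Counter → 8; minimax = 4.
-1 ≠ 4, so there is no saddle point; optimal play is mixed.
Let the attacker play Flank with probability p. Expected payoff against Hold: 4p + (-1)(1−p) = 5p − 1; against Counter: (-7)p + 8(1−p) = −15p + 8.
Setting these equal: 5p − 1 = −15p + 8 ⇒ 20p = 9 ⇒ p = 9/20, and the value is (5)·(9/20) − 1 = 5/4.
For the defender: with q = P(Hold), equating Flank's and Center's payoffs gives 11q − 7 = −9q + 8 ⇒ q = 3/4.

3/4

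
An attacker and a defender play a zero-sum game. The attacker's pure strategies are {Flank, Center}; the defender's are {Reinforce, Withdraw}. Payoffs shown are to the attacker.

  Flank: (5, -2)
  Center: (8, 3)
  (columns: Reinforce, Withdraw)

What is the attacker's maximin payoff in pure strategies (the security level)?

Row minima: Flank → -2, Center → 3.
The best of these is 3.

3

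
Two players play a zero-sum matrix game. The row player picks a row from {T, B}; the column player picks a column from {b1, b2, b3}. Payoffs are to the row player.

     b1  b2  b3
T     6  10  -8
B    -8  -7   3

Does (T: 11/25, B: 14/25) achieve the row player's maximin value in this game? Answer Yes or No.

Against b1 this mix gives (11/25)·6 + (14/25)·(-8) = -46/25.
Against b2 this mix gives (11/25)·10 + (14/25)·(-7) = 12/25.
Against b3 this mix gives (11/25)·(-8) + (14/25)·3 = -46/25.
All of the column player's active replies (b1, b3) yield -46/25, and no column does worse for the row player. The mix makes the column player indifferent and guarantees -46/25, so it is optimal.

Yes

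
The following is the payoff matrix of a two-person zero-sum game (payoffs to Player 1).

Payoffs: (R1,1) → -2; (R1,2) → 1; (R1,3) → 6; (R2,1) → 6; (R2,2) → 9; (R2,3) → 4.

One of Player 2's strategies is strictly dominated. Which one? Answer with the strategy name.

2

1 holds Player 1's payoff strictly below 2 in every row: -2 < 1, 6 < 9.
So 2 is strictly dominated for Player 2.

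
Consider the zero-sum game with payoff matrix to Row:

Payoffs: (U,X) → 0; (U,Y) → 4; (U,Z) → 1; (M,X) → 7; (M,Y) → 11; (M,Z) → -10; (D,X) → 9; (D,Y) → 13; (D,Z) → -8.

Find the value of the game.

1/2

Row minima: U → 0, M → -10, D → -8; maximin = 0.
Column maxima: X → 9, Y → 13, Z → 1; minimax = 1.
0 ≠ 1, so there is no saddle point; optimal play is mixed.
M is strictly dominated by D, so Row never plays it.
Y is strictly dominated by X (it gives Row strictly more in every row), so Column never plays it.
On the remaining 2×2 (U, D vs X, Z):
Let Row play U with probability p. Expected payoff against X: 0p + 9(1−p) = −9p + 9; against Z: 1p + (-8)(1−p) = 9p − 8.
Setting these equal: −9p + 9 = 9p − 8 ⇒ −18p = -17 ⇒ p = 17/18, and the value is (-9)·(17/18) + 9 = 1/2.
For Column: with q = P(X), equating U's and D's payoffs gives −q + 1 = 17q − 8 ⇒ q = 1/2.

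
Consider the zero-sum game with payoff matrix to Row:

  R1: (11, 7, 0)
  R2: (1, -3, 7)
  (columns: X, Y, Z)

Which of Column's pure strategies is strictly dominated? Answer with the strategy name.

X

Y holds Row's payoff strictly below X in every row: 7 < 11, -3 < 1.
So X is strictly dominated for Column.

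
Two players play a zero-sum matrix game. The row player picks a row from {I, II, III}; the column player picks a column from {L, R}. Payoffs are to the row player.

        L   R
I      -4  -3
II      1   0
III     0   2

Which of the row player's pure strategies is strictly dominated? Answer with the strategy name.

I

II gives a strictly higher payoff than I against every column: 1 > -4, 0 > -3.
So I is strictly dominated and the row player never plays it.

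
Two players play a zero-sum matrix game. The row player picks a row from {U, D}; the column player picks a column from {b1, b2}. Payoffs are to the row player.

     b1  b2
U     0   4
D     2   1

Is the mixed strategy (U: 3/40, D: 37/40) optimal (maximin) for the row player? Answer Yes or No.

Against b1 this mix gives (3/40)·0 + (37/40)·2 = 37/20.
Against b2 this mix gives (3/40)·4 + (37/40)·1 = 49/40.
The column player will play b2, holding the row player to 49/40. Shifting weight toward the row that does better against b2 would raise this floor (the equalizing mix achieves 8/5 against both b2 and b1), so the proposed strategy is not optimal.

No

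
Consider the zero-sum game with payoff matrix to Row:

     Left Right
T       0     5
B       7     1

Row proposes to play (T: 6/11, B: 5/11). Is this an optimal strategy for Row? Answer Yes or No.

Against Left this mix gives (6/11)·0 + (5/11)·7 = 35/11.
Against Right this mix gives (6/11)·5 + (5/11)·1 = 35/11.
All of Column's active replies (Left, Right) yield 35/11, and no column does worse for Row. The mix makes Column indifferent and guarantees 35/11, so it is optimal.

Yes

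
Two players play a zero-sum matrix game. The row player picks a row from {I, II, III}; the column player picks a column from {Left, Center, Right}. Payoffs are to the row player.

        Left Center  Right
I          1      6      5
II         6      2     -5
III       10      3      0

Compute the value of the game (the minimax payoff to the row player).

25/7

Row minima: I → 1, II → -5, III → 0; maximin = 1.
Column maxima: Left → 10, Center → 6, Right → 5; minimax = 5.
1 ≠ 5, so there is no saddle point; optimal play is mixed.
II is strictly dominated by III, so the row player never plays it.
Center is strictly dominated by Right (it gives the row player strictly more in every row), so the column player never plays it.
On the remaining 2×2 (I, III vs Left, Right):
Let the row player play I with probability p. Expected payoff against Left: 1p + 10(1−p) = −9p + 10; against Right: 5p + 0(1−p) = 5p.
Setting these equal: −9p + 10 = 5p ⇒ −14p = -10 ⇒ p = 5/7, and the value is (-9)·(5/7) + 10 = 25/7.
For the column player: with q = P(Left), equating I's and III's payoffs gives −4q + 5 = 10q ⇒ q = 5/14.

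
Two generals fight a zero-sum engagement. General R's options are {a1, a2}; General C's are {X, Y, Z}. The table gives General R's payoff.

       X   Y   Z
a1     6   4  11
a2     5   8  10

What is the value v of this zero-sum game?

Row minima: a1 → 4, a2 → 5; maximin = 5.
Column maxima: X → 6, Y → 8, Z → 11; minimax = 6.
5 ≠ 6, so there is no saddle point; optimal play is mixed.
Z is strictly dominated by X (it gives General R strictly more in every row), so General C never plays it.
On the remaining 2×2 (a1, a2 vs X, Y):
Let General R play a1 with probability p. Expected payoff against X: 6p + 5(1−p) = p + 5; against Y: 4p + 8(1−p) = −4p + 8.
Setting these equal: p + 5 = −4p + 8 ⇒ 5p = 3 ⇒ p = 3/5, and the value is (1)·(3/5) + 5 = 28/5.
For General C: with q = P(X), equating a1's and a2's payoffs gives 2q + 4 = −3q + 8 ⇒ q = 4/5.

28/5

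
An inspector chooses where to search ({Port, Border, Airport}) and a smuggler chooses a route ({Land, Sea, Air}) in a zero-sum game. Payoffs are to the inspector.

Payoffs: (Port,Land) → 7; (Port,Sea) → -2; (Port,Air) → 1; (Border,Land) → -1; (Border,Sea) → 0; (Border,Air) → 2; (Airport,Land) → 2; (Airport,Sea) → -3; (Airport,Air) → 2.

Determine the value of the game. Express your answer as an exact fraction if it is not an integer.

-1/5

Row minima: Port → -2, Border → -1, Airport → -3; maximin = -1.
Column maxima: Land → 7, Sea → 0, Air → 2; minimax = 0.
-1 ≠ 0, so there is no saddle point; optimal play is mixed.
Air is strictly dominated by Sea (it gives the inspector strictly more in every row), so the smuggler never plays it.
With Air eliminated, Airport is strictly dominated by Port (Port gives the inspector strictly more in every remaining column), so the inspector never plays it.
On the remaining 2×2 (Port, Border vs Land, Sea):
Let the inspector play Port with probability p. Expected payoff against Land: 7p + (-1)(1−p) = 8p − 1; against Sea: (-2)p + 0(1−p) = −2p.
Setting these equal: 8p − 1 = −2p ⇒ 10p = 1 ⇒ p = 1/10, and the value is (8)·(1/10) − 1 = -1/5.
For the smuggler: with q = P(Land), equating Port's and Border's payoffs gives 9q − 2 = −q ⇒ q = 1/5.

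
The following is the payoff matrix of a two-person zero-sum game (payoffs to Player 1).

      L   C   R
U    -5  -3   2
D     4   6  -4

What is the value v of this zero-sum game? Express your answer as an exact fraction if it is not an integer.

-4/5

Row minima: U → -5, D → -4; maximin = -4.
Column maxima: L → 4, C → 6, R → 2; minimax = 2.
-4 ≠ 2, so there is no saddle point; optimal play is mixed.
C is strictly dominated by L (it gives Player 1 strictly more in every row), so Player 2 never plays it.
On the remaining 2×2 (U, D vs L, R):
Let Player 1 play U with probability p. Expected payoff against L: (-5)p + 4(1−p) = −9p + 4; against R: 2p + (-4)(1−p) = 6p − 4.
Setting these equal: −9p + 4 = 6p − 4 ⇒ −15p = -8 ⇒ p = 8/15, and the value is (-9)·(8/15) + 4 = -4/5.
For Player 2: with q = P(L), equating U's and D's payoffs gives −7q + 2 = 8q − 4 ⇒ q = 2/5.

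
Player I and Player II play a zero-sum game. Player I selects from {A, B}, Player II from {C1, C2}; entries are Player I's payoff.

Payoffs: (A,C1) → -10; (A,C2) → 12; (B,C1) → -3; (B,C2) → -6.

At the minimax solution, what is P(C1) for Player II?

Row minima: A → -10, B → -6; maximin = -6.
Column maxima: C1 → -3, C2 → 12; minimax = -3.
-6 ≠ -3, so there is no saddle point; optimal play is mixed.
Let Player I play A with probability p. Expected payoff against C1: (-10)p + (-3)(1−p) = −7p − 3; against C2: 12p + (-6)(1−p) = 18p − 6.
Setting these equal: −7p − 3 = 18p − 6 ⇒ −25p = -3 ⇒ p = 3/25, and the value is (-7)·(3/25) − 3 = -96/25.
For Player II: with q = P(C1), equating A's and B's payoffs gives −22q + 12 = 3q − 6 ⇒ q = 18/25.

18/25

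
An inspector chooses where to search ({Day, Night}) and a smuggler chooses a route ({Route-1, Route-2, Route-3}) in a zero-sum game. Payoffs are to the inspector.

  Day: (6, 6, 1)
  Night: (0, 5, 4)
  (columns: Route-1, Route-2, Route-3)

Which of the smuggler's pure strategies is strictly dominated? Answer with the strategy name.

Route-3 holds the inspector's payoff strictly below Route-2 in every row: 1 < 6, 4 < 5.
So Route-2 is strictly dominated for the smuggler.

Route-2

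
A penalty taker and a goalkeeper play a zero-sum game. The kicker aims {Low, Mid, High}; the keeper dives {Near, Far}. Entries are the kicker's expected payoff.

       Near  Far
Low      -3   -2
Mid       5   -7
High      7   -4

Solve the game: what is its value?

Row minima: Low → -3, Mid → -7, High → -4; maximin = -3.
Column maxima: Near → 7, Far → -2; minimax = -2.
-3 ≠ -2, so there is no saddle point; optimal play is mixed.
Mid is strictly dominated by High, so the kicker never plays it.
On the remaining 2×2 (Low, High vs Near, Far):
Let the kicker play Low with probability p. Expected payoff against Near: (-3)p + 7(1−p) = −10p + 7; against Far: (-2)p + (-4)(1−p) = 2p − 4.
Setting these equal: −10p + 7 = 2p − 4 ⇒ −12p = -11 ⇒ p = 11/12, and the value is (-10)·(11/12) + 7 = -13/6.
For the keeper: with q = P(Near), equating Low's and High's payoffs gives −q − 2 = 11q − 4 ⇒ q = 1/6.

-13/6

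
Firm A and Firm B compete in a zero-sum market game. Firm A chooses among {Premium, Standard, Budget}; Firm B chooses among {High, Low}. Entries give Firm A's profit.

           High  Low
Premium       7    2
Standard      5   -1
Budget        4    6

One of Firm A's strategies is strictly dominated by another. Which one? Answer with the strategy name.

Premium gives a strictly higher payoff than Standard against every column: 7 > 5, 2 > -1.
So Standard is strictly dominated and Firm A never plays it.

Standard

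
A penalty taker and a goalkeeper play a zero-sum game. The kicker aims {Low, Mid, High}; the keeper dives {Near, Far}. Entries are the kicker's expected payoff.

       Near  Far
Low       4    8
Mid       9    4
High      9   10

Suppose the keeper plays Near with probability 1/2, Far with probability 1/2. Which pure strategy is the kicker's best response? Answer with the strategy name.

Expected payoff of Low: (1/2)·4 + (1/2)·8 = 6.
Expected payoff of Mid: (1/2)·9 + (1/2)·4 = 13/2.
Expected payoff of High: (1/2)·9 + (1/2)·10 = 19/2.
The largest is 19/2, so the kicker's best response is High.

High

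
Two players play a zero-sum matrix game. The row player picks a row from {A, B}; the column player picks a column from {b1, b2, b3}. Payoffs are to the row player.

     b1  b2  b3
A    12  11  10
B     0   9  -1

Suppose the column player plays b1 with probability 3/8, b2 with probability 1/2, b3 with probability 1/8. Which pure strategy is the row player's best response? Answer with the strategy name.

Expected payoff of A: (3/8)·12 + (1/2)·11 + (1/8)·10 = 45/4.
Expected payoff of B: (3/8)·0 + (1/2)·9 + (1/8)·(-1) = 35/8.
The largest is 45/4, so the row player's best response is A.

A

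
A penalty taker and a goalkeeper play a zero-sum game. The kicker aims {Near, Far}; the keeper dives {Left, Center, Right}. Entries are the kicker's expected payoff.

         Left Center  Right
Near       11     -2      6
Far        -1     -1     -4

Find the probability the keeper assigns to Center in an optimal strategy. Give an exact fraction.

10/11

Row minima: Near → -2, Far → -4; maximin = -2.
Column maxima: Left → 11, Center → -1, Right → 6; minimax = -1.
-2 ≠ -1, so there is no saddle point; optimal play is mixed.
Left is strictly dominated by Right (it gives the kicker strictly more in every row), so the keeper never plays it.
On the remaining 2×2 (Near, Far vs Center, Right):
Let the kicker play Near with probability p. Expected payoff against Center: (-2)p + (-1)(1−p) = −p − 1; against Right: 6p + (-4)(1−p) = 10p − 4.
Setting these equal: −p − 1 = 10p − 4 ⇒ −11p = -3 ⇒ p = 3/11, and the value is (-1)·(3/11) − 1 = -14/11.
For the keeper: with q = P(Center), equating Near's and Far's payoffs gives −8q + 6 = 3q − 4 ⇒ q = 10/11.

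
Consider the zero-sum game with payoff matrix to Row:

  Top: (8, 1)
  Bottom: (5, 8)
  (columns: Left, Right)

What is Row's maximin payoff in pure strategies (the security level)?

5

Row minima: Top → 1, Bottom → 5.
The best of these is 5.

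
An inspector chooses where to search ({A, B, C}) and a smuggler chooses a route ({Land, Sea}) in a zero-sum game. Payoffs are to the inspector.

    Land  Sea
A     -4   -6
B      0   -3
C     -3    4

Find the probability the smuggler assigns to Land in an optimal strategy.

Row minima: A → -6, B → -3, C → -3; maximin = -3.
Column maxima: Land → 0, Sea → 4; minimax = 0.
-3 ≠ 0, so there is no saddle point; optimal play is mixed.
A is strictly dominated by B, so the inspector never plays it.
On the remaining 2×2 (B, C vs Land, Sea):
Let the inspector play B with probability p. Expected payoff against Land: 0p + (-3)(1−p) = 3p − 3; against Sea: (-3)p + 4(1−p) = −7p + 4.
Setting these equal: 3p − 3 = −7p + 4 ⇒ 10p = 7 ⇒ p = 7/10, and the value is (3)·(7/10) − 3 = -9/10.
For the smuggler: with q = P(Land), equating B's and C's payoffs gives 3q − 3 = −7q + 4 ⇒ q = 7/10.

7/10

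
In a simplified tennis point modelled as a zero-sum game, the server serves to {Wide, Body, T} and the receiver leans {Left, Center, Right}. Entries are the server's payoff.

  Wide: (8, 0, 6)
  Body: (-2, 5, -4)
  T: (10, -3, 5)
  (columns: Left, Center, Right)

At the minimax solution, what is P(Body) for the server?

Row minima: Wide → 0, Body → -4, T → -3; maximin = 0.
Column maxima: Left → 10, Center → 5, Right → 6; minimax = 5.
0 ≠ 5, so there is no saddle point; optimal play is mixed.
Left is strictly dominated by Right (it gives the server strictly more in every row), so the receiver never plays it.
With Left eliminated, T is strictly dominated by Wide (Wide gives the server strictly more in every remaining column), so the server never plays it.
On the remaining 2×2 (Wide, Body vs Center, Right):
Let the server play Wide with probability p. Expected payoff against Center: 0p + 5(1−p) = −5p + 5; against Right: 6p + (-4)(1−p) = 10p − 4.
Setting these equal: −5p + 5 = 10p − 4 ⇒ −15p = -9 ⇒ p = 3/5, and the value is (-5)·(3/5) + 5 = 2.
For the receiver: with q = P(Center), equating Wide's and Body's payoffs gives −6q + 6 = 9q − 4 ⇒ q = 2/3.

2/5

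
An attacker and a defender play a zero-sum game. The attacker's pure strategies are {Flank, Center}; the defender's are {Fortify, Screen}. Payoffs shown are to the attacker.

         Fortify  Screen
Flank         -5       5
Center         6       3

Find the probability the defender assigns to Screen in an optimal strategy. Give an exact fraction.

11/13

Row minima: Flank → -5, Center → 3; maximin = 3.
Column maxima: Fortify → 6, Screen → 5; minimax = 5.
3 ≠ 5, so there is no saddle point; optimal play is mixed.
Let the attacker play Flank with probability p. Expected payoff against Fortify: (-5)p + 6(1−p) = −11p + 6; against Screen: 5p + 3(1−p) = 2p + 3.
Setting these equal: −11p + 6 = 2p + 3 ⇒ −13p = -3 ⇒ p = 3/13, and the value is (-11)·(3/13) + 6 = 45/13.
For the defender: with q = P(Fortify), equating Flank's and Center's payoffs gives −10q + 5 = 3q + 3 ⇒ q = 2/13.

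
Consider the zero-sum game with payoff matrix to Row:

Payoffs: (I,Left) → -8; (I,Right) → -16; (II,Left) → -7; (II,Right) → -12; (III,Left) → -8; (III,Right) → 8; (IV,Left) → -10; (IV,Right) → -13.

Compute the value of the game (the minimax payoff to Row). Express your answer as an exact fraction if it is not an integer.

Row minima: I → -16, II → -12, III → -8, IV → -13; maximin = -8.
Column maxima: Left → -7, Right → 8; minimax = -7.
-8 ≠ -7, so there is no saddle point; optimal play is mixed.
I is strictly dominated by II, so Row never plays it.
IV is strictly dominated by II, so Row never plays it.
On the remaining 2×2 (II, III vs Left, Right):
Let Row play II with probability p. Expected payoff against Left: (-7)p + (-8)(1−p) = p − 8; against Right: (-12)p + 8(1−p) = −20p + 8.
Setting these equal: p − 8 = −20p + 8 ⇒ 21p = 16 ⇒ p = 16/21, and the value is (1)·(16/21) − 8 = -152/21.
For Column: with q = P(Left), equating II's and III's payoffs gives 5q − 12 = −16q + 8 ⇒ q = 20/21.

-152/21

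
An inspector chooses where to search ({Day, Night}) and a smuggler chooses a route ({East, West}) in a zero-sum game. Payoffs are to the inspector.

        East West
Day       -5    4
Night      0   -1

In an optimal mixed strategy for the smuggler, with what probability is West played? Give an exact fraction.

Row minima: Day → -5, Night → -1; maximin = -1.
Column maxima: East → 0, West → 4; minimax = 0.
-1 ≠ 0, so there is no saddle point; optimal play is mixed.
Let the inspector play Day with probability p. Expected payoff against East: (-5)p + 0(1−p) = −5p; against West: 4p + (-1)(1−p) = 5p − 1.
Setting these equal: −5p = 5p − 1 ⇒ −10p = -1 ⇒ p = 1/10, and the value is (-5)·(1/10) = -1/2.
For the smuggler: with q = P(East), equating Day's and Night's payoffs gives −9q + 4 = q − 1 ⇒ q = 1/2.

1/2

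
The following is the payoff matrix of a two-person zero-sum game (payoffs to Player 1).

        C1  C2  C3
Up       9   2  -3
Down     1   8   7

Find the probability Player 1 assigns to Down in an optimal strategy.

2/3

Row minima: Up → -3, Down → 1; maximin = 1.
Column maxima: C1 → 9, C2 → 8, C3 → 7; minimax = 7.
1 ≠ 7, so there is no saddle point; optimal play is mixed.
C2 is strictly dominated by C3 (it gives Player 1 strictly more in every row), so Player 2 never plays it.
On the remaining 2×2 (Up, Down vs C1, C3):
Let Player 1 play Up with probability p. Expected payoff against C1: 9p + 1(1−p) = 8p + 1; against C3: (-3)p + 7(1−p) = −10p + 7.
Setting these equal: 8p + 1 = −10p + 7 ⇒ 18p = 6 ⇒ p = 1/3, and the value is (8)·(1/3) + 1 = 11/3.
For Player 2: with q = P(C1), equating Up's and Down's payoffs gives 12q − 3 = −6q + 7 ⇒ q = 5/9.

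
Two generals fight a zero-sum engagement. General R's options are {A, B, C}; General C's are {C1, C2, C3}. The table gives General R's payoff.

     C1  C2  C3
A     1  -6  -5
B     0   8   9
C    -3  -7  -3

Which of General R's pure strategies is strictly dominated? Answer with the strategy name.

C

B gives a strictly higher payoff than C against every column: 0 > -3, 8 > -7, 9 > -3.
So C is strictly dominated and General R never plays it.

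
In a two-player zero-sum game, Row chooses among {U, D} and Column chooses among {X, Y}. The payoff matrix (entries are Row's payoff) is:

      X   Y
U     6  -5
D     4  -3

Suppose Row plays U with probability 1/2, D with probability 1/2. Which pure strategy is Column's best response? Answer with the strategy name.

If Column plays X, Row's expected payoff is (1/2)·6 + (1/2)·4 = 5.
If Column plays Y, Row's expected payoff is (1/2)·(-5) + (1/2)·(-3) = -4.
Column minimizes Row's payoff; the smallest is -4, so the best response is Y.

Y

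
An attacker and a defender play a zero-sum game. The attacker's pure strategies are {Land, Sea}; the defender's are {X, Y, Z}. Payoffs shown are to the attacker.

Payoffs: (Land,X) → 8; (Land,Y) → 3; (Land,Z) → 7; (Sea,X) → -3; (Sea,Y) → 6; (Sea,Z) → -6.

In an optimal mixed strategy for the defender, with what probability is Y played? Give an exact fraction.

Row minima: Land → 3, Sea → -6; maximin = 3.
Column maxima: X → 8, Y → 6, Z → 7; minimax = 6.
3 ≠ 6, so there is no saddle point; optimal play is mixed.
X is strictly dominated by Z (it gives the attacker strictly more in every row), so the defender never plays it.
On the remaining 2×2 (Land, Sea vs Y, Z):
Let the attacker play Land with probability p. Expected payoff against Y: 3p + 6(1−p) = −3p + 6; against Z: 7p + (-6)(1−p) = 13p − 6.
Setting these equal: −3p + 6 = 13p − 6 ⇒ −16p = -12 ⇒ p = 3/4, and the value is (-3)·(3/4) + 6 = 15/4.
For the defender: with q = P(Y), equating Land's and Sea's payoffs gives −4q + 7 = 12q − 6 ⇒ q = 13/16.

13/16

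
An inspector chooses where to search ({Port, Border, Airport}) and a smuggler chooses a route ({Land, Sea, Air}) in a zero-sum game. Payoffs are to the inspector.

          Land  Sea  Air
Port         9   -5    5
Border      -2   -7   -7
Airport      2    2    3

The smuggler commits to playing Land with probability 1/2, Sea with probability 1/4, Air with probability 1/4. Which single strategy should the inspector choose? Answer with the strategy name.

Port

Expected payoff of Port: (1/2)·9 + (1/4)·(-5) + (1/4)·5 = 9/2.
Expected payoff of Border: (1/2)·(-2) + (1/4)·(-7) + (1/4)·(-7) = -9/2.
Expected payoff of Airport: (1/2)·2 + (1/4)·2 + (1/4)·3 = 9/4.
The largest is 9/2, so the inspector's best response is Port.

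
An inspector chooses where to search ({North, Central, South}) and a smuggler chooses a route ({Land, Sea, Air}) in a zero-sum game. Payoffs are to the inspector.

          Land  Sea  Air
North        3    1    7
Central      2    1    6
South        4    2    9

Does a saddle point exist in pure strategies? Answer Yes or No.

Yes

Row minima: North → 1, Central → 1, South → 2; maximin = 2.
Column maxima: Land → 4, Sea → 2, Air → 9; minimax = 2.
maximin = minimax = 2, so a saddle point exists.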